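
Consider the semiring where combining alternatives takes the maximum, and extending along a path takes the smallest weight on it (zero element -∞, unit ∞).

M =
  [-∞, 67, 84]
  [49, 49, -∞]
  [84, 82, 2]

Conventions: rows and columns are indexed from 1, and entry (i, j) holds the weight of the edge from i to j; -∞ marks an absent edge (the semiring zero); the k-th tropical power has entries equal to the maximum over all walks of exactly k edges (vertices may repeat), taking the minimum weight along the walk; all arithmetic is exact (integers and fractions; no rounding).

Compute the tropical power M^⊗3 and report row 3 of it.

M^⊗2:
  [84, 82, 2]
  [49, 49, 49]
  [49, 67, 84]
M^⊗3:
  [49, 67, 84]
  [49, 49, 49]
  [84, 82, 49]
Answer: row 3 of M^⊗3 = [84, 82, 49]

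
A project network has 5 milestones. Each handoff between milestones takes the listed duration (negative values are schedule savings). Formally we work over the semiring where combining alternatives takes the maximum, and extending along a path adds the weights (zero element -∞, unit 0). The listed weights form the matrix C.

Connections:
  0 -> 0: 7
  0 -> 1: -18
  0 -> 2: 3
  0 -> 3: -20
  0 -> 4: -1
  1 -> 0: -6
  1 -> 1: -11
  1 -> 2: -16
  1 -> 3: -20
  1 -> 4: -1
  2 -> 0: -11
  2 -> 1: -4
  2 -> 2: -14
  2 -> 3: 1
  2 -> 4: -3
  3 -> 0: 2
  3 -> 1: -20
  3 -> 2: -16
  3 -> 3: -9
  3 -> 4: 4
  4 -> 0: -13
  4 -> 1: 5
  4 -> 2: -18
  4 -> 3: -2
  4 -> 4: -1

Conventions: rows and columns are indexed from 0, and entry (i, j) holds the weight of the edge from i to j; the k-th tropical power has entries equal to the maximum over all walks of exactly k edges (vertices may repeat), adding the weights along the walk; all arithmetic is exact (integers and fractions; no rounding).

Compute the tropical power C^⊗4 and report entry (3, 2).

C^⊗2:
  [14, 4, 10, 4, 6]
  [1, 4, -3, -3, -2]
  [3, 2, -8, -5, 5]
  [9, 9, 5, 2, 3]
  [0, 4, -10, -3, 4]
C^⊗3:
  [21, 11, 17, 11, 13]
  [8, 3, 4, -2, 3]
  [10, 10, 6, 3, 4]
  [16, 8, 12, 6, 8]
  [7, 9, 3, 2, 3]
C^⊗4:
  [28, 18, 24, 18, 20]
  [15, 8, 11, 5, 7]
  [17, 9, 13, 7, 9]
  [23, 13, 19, 13, 15]
  [14, 8, 10, 4, 8]
Key observation: the optimum is the walk 3->0->0->0->2, with weight 2 + 7 + 7 + 3 = 19.
Optimal value attained by: walk 3->0->0->0->2.
Answer: (C^⊗4)[3][2] = 19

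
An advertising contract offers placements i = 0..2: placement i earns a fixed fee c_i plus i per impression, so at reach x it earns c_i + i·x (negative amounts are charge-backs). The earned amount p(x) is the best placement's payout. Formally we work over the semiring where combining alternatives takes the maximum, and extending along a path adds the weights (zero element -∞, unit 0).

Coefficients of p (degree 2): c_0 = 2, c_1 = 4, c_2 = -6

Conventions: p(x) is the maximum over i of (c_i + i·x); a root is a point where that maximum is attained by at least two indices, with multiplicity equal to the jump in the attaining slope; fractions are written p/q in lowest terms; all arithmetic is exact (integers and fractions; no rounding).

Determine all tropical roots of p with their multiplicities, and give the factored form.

hull edge (i=0, c=2) to (i=1, c=4): slope 2, span 1
hull edge (i=1, c=4) to (i=2, c=-6): slope -10, span 1
Factored form: p(x) = -6 ⊗ (x ⊕ (-2)) ⊗ (x ⊕ 10)
Answer: roots = -2 (mult 1), 10 (mult 1)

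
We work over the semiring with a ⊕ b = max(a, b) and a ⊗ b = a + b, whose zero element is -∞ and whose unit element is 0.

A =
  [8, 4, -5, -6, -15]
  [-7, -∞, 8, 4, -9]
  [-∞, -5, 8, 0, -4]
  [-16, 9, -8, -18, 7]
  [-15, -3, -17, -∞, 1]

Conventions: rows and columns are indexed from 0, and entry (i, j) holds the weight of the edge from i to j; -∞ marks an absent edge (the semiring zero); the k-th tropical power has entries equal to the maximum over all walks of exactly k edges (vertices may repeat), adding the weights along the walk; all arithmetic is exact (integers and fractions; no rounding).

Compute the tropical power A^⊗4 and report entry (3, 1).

A^⊗2:
  [16, 12, 12, 8, 1]
  [1, 13, 16, 8, 11]
  [-12, 9, 16, 8, 7]
  [2, 4, 17, 13, 8]
  [-7, -2, 5, 1, 2]
A^⊗3:
  [24, 20, 20, 16, 15]
  [9, 17, 24, 17, 15]
  [2, 17, 24, 16, 15]
  [10, 22, 25, 17, 20]
  [1, 10, 13, 5, 8]
A^⊗4:
  [32, 28, 28, 24, 23]
  [17, 26, 32, 24, 24]
  [10, 25, 32, 24, 23]
  [18, 26, 33, 26, 24]
  [9, 14, 21, 14, 12]
Key observation: the optimum is the walk 3->1->2->3->1, with weight 9 + 8 + 0 + 9 = 26.
Optimal value attained by: walk 3->1->2->3->1.
Answer: (A^⊗4)[3][1] = 26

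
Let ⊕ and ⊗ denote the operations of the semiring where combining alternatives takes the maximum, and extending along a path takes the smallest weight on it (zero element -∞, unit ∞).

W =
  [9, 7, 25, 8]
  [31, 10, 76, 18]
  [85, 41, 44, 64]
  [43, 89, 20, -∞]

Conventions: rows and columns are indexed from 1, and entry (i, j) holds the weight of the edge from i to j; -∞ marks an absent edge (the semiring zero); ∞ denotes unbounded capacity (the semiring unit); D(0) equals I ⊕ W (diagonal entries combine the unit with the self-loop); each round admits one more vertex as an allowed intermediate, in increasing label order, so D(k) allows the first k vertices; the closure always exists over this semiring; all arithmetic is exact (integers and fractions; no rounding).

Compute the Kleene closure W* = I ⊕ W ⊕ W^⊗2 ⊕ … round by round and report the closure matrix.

D(0):
  [∞, 7, 25, 8]
  [31, ∞, 76, 18]
  [85, 41, ∞, 64]
  [43, 89, 20, ∞]
D(1):
  [∞, 7, 25, 8]
  [31, ∞, 76, 18]
  [85, 41, ∞, 64]
  [43, 89, 25, ∞]
D(2):
  [∞, 7, 25, 8]
  [31, ∞, 76, 18]
  [85, 41, ∞, 64]
  [43, 89, 76, ∞]
D(3):
  [∞, 25, 25, 25]
  [76, ∞, 76, 64]
  [85, 41, ∞, 64]
  [76, 89, 76, ∞]
D(4):
  [∞, 25, 25, 25]
  [76, ∞, 76, 64]
  [85, 64, ∞, 64]
  [76, 89, 76, ∞]
Answer: W* = [[∞, 25, 25, 25], [76, ∞, 76, 64], [85, 64, ∞, 64], [76, 89, 76, ∞]]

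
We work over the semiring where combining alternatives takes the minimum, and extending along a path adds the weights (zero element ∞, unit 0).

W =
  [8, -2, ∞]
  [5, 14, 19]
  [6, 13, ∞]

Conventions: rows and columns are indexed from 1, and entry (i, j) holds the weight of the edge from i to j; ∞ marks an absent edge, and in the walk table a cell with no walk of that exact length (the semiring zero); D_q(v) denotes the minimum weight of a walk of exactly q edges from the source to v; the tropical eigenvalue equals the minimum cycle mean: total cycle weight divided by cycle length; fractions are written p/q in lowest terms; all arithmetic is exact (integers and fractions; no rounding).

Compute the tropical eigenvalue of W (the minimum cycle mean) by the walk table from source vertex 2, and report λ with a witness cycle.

q=0: [∞, 0, ∞]
q=1: [5, 14, 19]
q=2: [13, 3, 33]
q=3: [8, 11, 22]
Optimal cycle mean attained by: cycle 1->2->1, total (-2) + 5, length 2.
Answer: λ = 3/2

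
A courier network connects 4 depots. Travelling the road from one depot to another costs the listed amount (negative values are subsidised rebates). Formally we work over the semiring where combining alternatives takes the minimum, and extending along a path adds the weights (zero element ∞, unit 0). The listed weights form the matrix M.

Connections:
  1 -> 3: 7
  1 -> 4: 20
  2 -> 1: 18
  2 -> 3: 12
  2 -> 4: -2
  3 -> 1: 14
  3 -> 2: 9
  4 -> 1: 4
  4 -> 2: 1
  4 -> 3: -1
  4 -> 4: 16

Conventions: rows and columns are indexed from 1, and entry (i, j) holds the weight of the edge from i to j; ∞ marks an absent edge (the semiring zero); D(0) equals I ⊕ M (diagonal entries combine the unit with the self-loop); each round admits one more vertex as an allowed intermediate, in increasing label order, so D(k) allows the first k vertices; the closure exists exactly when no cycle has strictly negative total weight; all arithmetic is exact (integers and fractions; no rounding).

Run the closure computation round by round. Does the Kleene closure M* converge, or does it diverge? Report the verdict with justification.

D(0):
  [0, ∞, 7, 20]
  [18, 0, 12, -2]
  [14, 9, 0, ∞]
  [4, 1, -1, 0]
D(1):
  [0, ∞, 7, 20]
  [18, 0, 12, -2]
  [14, 9, 0, 34]
  [4, 1, -1, 0]
Detection: at round 2, diagonal entry (4, 4) turns strictly negative.
Key observation: the cycle 4->2->4 has total weight 1 + (-2), which is strictly negative.
Answer: DIVERGES — negative cycle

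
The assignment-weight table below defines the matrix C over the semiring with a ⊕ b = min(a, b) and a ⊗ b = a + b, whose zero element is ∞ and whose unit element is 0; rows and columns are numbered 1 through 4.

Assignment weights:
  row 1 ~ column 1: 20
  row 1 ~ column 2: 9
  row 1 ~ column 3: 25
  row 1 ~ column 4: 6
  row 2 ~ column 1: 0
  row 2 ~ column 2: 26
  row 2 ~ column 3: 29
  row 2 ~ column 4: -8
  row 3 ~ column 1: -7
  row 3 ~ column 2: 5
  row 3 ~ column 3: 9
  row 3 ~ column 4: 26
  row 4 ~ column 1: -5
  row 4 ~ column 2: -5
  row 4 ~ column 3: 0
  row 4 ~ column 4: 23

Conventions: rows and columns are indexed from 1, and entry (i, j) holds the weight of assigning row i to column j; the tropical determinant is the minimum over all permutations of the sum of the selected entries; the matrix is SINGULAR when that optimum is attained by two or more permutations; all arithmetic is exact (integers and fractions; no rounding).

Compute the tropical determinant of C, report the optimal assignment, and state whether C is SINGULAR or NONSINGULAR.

σ = (1, 2, 3, 4): 20 + 26 + 9 + 23 = 78
σ = (1, 2, 4, 3): 20 + 26 + 26 + 0 = 72
σ = (1, 3, 2, 4): 20 + 29 + 5 + 23 = 77
σ = (1, 3, 4, 2): 20 + 29 + 26 + (-5) = 70
σ = (1, 4, 2, 3): 20 + (-8) + 5 + 0 = 17
σ = (1, 4, 3, 2): 20 + (-8) + 9 + (-5) = 16
σ = (2, 1, 3, 4): 9 + 0 + 9 + 23 = 41
σ = (2, 1, 4, 3): 9 + 0 + 26 + 0 = 35
σ = (2, 3, 1, 4): 9 + 29 + (-7) + 23 = 54
σ = (2, 3, 4, 1): 9 + 29 + 26 + (-5) = 59
σ = (2, 4, 1, 3): 9 + (-8) + (-7) + 0 = -6
σ = (2, 4, 3, 1): 9 + (-8) + 9 + (-5) = 5
σ = (3, 1, 2, 4): 25 + 0 + 5 + 23 = 53
σ = (3, 1, 4, 2): 25 + 0 + 26 + (-5) = 46
σ = (3, 2, 1, 4): 25 + 26 + (-7) + 23 = 67
σ = (3, 2, 4, 1): 25 + 26 + 26 + (-5) = 72
σ = (3, 4, 1, 2): 25 + (-8) + (-7) + (-5) = 5
σ = (3, 4, 2, 1): 25 + (-8) + 5 + (-5) = 17
σ = (4, 1, 2, 3): 6 + 0 + 5 + 0 = 11
σ = (4, 1, 3, 2): 6 + 0 + 9 + (-5) = 10
σ = (4, 2, 1, 3): 6 + 26 + (-7) + 0 = 25
σ = (4, 2, 3, 1): 6 + 26 + 9 + (-5) = 36
σ = (4, 3, 1, 2): 6 + 29 + (-7) + (-5) = 23
σ = (4, 3, 2, 1): 6 + 29 + 5 + (-5) = 35
Optimal value attained by: σ = (2, 4, 1, 3).
Answer: det⊕(C) = -6; verdict: NONSINGULAR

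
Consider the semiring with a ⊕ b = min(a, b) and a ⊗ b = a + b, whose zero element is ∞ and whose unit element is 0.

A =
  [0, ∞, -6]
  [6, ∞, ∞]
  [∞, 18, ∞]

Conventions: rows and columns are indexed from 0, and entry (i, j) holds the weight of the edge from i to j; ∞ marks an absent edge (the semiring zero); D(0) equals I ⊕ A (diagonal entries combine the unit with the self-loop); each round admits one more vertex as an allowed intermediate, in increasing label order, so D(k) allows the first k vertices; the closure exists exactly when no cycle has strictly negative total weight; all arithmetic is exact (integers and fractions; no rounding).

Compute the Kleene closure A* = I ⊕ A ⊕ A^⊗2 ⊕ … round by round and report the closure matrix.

D(0):
  [0, ∞, -6]
  [6, 0, ∞]
  [∞, 18, 0]
D(1):
  [0, ∞, -6]
  [6, 0, 0]
  [∞, 18, 0]
D(2):
  [0, ∞, -6]
  [6, 0, 0]
  [24, 18, 0]
D(3):
  [0, 12, -6]
  [6, 0, 0]
  [24, 18, 0]
Answer: A* = [[0, 12, -6], [6, 0, 0], [24, 18, 0]]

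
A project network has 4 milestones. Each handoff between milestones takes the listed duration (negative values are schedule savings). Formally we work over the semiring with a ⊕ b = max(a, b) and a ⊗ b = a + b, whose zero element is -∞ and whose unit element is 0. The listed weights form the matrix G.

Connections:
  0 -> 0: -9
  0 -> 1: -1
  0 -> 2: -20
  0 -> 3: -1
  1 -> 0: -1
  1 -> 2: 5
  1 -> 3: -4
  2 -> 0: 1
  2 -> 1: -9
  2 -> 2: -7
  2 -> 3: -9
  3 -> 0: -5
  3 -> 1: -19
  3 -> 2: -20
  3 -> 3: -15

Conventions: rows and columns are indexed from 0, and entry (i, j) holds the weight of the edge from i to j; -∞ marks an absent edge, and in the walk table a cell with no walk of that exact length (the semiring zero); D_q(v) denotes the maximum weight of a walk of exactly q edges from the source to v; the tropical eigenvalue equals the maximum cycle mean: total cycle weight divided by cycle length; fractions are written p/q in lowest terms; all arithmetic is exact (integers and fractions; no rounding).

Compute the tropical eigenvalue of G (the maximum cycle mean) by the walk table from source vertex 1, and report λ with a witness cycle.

q=0: [-∞, 0, -∞, -∞]
q=1: [-1, -∞, 5, -4]
q=2: [6, -2, -2, -2]
q=3: [-1, 5, 3, 5]
q=4: [4, -2, 10, 1]
Optimal cycle mean attained by: cycle 0->1->2->0, total (-1) + 5 + 1, length 3.
Answer: λ = 5/3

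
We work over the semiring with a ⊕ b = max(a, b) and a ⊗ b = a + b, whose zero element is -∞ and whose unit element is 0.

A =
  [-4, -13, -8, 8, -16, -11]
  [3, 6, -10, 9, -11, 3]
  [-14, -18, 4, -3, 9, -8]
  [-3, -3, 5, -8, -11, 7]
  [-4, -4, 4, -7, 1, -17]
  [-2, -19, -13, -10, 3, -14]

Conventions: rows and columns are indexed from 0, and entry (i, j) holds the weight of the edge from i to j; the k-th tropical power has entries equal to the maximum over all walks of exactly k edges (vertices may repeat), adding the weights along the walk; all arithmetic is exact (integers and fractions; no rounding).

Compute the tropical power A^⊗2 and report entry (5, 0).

A^⊗2:
  [5, 5, 13, 4, 1, 15]
  [9, 12, 14, 15, 6, 16]
  [5, 5, 13, 2, 13, 4]
  [5, 3, 9, 6, 14, 0]
  [-1, 2, 8, 5, 13, 0]
  [-1, -1, 7, 6, 4, -3]
Key observation: the optimum is the walk 5->4->0, with weight 3 + (-4) = -1.
Optimal value attained by: walk 5->4->0.
Answer: (A^⊗2)[5][0] = -1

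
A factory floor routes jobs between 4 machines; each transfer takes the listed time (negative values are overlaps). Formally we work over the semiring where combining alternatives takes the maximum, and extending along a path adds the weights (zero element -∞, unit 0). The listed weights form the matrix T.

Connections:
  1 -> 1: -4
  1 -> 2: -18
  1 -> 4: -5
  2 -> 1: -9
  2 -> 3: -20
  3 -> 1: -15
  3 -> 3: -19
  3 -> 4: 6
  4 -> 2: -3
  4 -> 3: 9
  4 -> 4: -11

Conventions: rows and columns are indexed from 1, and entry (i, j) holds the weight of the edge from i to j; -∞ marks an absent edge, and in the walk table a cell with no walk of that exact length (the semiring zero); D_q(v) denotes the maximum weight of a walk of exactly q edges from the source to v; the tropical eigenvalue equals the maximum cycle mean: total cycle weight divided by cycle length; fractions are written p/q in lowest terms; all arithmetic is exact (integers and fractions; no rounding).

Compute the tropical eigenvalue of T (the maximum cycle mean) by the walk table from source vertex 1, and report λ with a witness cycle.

q=0: [0, -∞, -∞, -∞]
q=1: [-4, -18, -∞, -5]
q=2: [-8, -8, 4, -9]
q=3: [-11, -12, 0, 10]
q=4: [-15, 7, 19, 6]
Optimal cycle mean attained by: cycle 3->4->3, total 6 + 9, length 2.
Answer: λ = 15/2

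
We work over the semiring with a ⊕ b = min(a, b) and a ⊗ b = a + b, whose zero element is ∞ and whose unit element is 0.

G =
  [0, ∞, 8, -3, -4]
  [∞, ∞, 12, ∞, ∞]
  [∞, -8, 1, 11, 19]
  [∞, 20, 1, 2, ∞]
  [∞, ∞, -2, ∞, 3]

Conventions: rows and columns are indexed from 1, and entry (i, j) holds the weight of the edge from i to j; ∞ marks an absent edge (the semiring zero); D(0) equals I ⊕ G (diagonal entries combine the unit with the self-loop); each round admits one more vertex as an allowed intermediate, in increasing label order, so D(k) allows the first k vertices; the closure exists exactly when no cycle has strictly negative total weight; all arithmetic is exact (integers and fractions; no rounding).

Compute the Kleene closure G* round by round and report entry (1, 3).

D(0):
  [0, ∞, 8, -3, -4]
  [∞, 0, 12, ∞, ∞]
  [∞, -8, 0, 11, 19]
  [∞, 20, 1, 0, ∞]
  [∞, ∞, -2, ∞, 0]
D(1):
  [0, ∞, 8, -3, -4]
  [∞, 0, 12, ∞, ∞]
  [∞, -8, 0, 11, 19]
  [∞, 20, 1, 0, ∞]
  [∞, ∞, -2, ∞, 0]
D(2):
  [0, ∞, 8, -3, -4]
  [∞, 0, 12, ∞, ∞]
  [∞, -8, 0, 11, 19]
  [∞, 20, 1, 0, ∞]
  [∞, ∞, -2, ∞, 0]
D(3):
  [0, 0, 8, -3, -4]
  [∞, 0, 12, 23, 31]
  [∞, -8, 0, 11, 19]
  [∞, -7, 1, 0, 20]
  [∞, -10, -2, 9, 0]
D(4):
  [0, -10, -2, -3, -4]
  [∞, 0, 12, 23, 31]
  [∞, -8, 0, 11, 19]
  [∞, -7, 1, 0, 20]
  [∞, -10, -2, 9, 0]
D(5):
  [0, -14, -6, -3, -4]
  [∞, 0, 12, 23, 31]
  [∞, -8, 0, 11, 19]
  [∞, -7, 1, 0, 20]
  [∞, -10, -2, 9, 0]
Answer: G*[1][3] = -6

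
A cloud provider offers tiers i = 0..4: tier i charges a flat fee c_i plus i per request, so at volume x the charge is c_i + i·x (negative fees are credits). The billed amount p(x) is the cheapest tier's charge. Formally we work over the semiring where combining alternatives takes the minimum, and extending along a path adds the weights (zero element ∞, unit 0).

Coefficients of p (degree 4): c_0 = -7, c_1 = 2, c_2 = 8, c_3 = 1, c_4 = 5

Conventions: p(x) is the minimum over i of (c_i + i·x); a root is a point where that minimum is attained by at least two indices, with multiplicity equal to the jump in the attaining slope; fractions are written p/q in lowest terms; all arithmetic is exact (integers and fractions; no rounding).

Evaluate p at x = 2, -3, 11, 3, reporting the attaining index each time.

p(2) = min(-7+0·2=-7, 2+1·2=4, 8+2·2=12, 1+3·2=7, 5+4·2=13) = -7 (attained by i=0)
p(-3) = min(-7+0·(-3)=-7, 2+1·(-3)=-1, 8+2·(-3)=2, 1+3·(-3)=-8, 5+4·(-3)=-7) = -8 (attained by i=3)
p(11) = min(-7+0·11=-7, 2+1·11=13, 8+2·11=30, 1+3·11=34, 5+4·11=49) = -7 (attained by i=0)
p(3) = min(-7+0·3=-7, 2+1·3=5, 8+2·3=14, 1+3·3=10, 5+4·3=17) = -7 (attained by i=0)
Answer: p(2) = -7; p(-3) = -8; p(11) = -7; p(3) = -7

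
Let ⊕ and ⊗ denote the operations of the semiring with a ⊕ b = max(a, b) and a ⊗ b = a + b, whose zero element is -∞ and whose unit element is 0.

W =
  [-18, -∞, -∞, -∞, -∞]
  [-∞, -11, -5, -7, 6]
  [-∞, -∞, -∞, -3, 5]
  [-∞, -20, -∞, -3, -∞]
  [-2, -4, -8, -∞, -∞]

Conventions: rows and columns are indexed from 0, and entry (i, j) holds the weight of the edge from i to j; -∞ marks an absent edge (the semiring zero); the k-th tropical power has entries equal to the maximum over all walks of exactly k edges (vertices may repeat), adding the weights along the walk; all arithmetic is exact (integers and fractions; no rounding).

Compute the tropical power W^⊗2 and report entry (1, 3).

W^⊗2:
  [-36, -∞, -∞, -∞, -∞]
  [4, 2, -2, -8, 0]
  [3, 1, -3, -6, -∞]
  [-∞, -23, -25, -6, -14]
  [-20, -15, -9, -11, 2]
Key observation: the optimum is the walk 1->2->3, with weight (-5) + (-3) = -8.
Optimal value attained by: walk 1->2->3.
Answer: (W^⊗2)[1][3] = -8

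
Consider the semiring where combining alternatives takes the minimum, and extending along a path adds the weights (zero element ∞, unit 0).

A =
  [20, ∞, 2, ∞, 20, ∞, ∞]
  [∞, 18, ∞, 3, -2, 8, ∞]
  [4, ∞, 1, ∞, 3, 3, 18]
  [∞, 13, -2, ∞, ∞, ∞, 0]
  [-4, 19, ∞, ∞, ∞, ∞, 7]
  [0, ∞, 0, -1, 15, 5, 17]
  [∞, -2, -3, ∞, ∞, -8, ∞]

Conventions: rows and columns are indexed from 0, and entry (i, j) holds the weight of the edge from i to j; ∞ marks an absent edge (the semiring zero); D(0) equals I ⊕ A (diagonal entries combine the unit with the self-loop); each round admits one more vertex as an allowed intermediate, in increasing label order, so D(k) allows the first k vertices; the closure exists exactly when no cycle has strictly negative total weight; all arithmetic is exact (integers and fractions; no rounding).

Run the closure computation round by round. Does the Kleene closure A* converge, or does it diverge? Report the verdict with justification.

D(0):
  [0, ∞, 2, ∞, 20, ∞, ∞]
  [∞, 0, ∞, 3, -2, 8, ∞]
  [4, ∞, 0, ∞, 3, 3, 18]
  [∞, 13, -2, 0, ∞, ∞, 0]
  [-4, 19, ∞, ∞, 0, ∞, 7]
  [0, ∞, 0, -1, 15, 0, 17]
  [∞, -2, -3, ∞, ∞, -8, 0]
D(1):
  [0, ∞, 2, ∞, 20, ∞, ∞]
  [∞, 0, ∞, 3, -2, 8, ∞]
  [4, ∞, 0, ∞, 3, 3, 18]
  [∞, 13, -2, 0, ∞, ∞, 0]
  [-4, 19, -2, ∞, 0, ∞, 7]
  [0, ∞, 0, -1, 15, 0, 17]
  [∞, -2, -3, ∞, ∞, -8, 0]
D(2):
  [0, ∞, 2, ∞, 20, ∞, ∞]
  [∞, 0, ∞, 3, -2, 8, ∞]
  [4, ∞, 0, ∞, 3, 3, 18]
  [∞, 13, -2, 0, 11, 21, 0]
  [-4, 19, -2, 22, 0, 27, 7]
  [0, ∞, 0, -1, 15, 0, 17]
  [∞, -2, -3, 1, -4, -8, 0]
D(3):
  [0, ∞, 2, ∞, 5, 5, 20]
  [∞, 0, ∞, 3, -2, 8, ∞]
  [4, ∞, 0, ∞, 3, 3, 18]
  [2, 13, -2, 0, 1, 1, 0]
  [-4, 19, -2, 22, 0, 1, 7]
  [0, ∞, 0, -1, 3, 0, 17]
  [1, -2, -3, 1, -4, -8, 0]
D(4):
  [0, ∞, 2, ∞, 5, 5, 20]
  [5, 0, 1, 3, -2, 4, 3]
  [4, ∞, 0, ∞, 3, 3, 18]
  [2, 13, -2, 0, 1, 1, 0]
  [-4, 19, -2, 22, 0, 1, 7]
  [0, 12, -3, -1, 0, 0, -1]
  [1, -2, -3, 1, -4, -8, 0]
D(5):
  [0, 24, 2, 27, 5, 5, 12]
  [-6, 0, -4, 3, -2, -1, 3]
  [-1, 22, 0, 25, 3, 3, 10]
  [-3, 13, -2, 0, 1, 1, 0]
  [-4, 19, -2, 22, 0, 1, 7]
  [-4, 12, -3, -1, 0, 0, -1]
  [-8, -2, -6, 1, -4, -8, 0]
Detection: at round 6, diagonal entry (6, 6) turns strictly negative.
Key observation: the cycle 6->1->4->0->2->5->3->6 has total weight (-2) + (-2) + (-4) + 2 + 3 + (-1) + 0, which is strictly negative.
Answer: DIVERGES — negative cycle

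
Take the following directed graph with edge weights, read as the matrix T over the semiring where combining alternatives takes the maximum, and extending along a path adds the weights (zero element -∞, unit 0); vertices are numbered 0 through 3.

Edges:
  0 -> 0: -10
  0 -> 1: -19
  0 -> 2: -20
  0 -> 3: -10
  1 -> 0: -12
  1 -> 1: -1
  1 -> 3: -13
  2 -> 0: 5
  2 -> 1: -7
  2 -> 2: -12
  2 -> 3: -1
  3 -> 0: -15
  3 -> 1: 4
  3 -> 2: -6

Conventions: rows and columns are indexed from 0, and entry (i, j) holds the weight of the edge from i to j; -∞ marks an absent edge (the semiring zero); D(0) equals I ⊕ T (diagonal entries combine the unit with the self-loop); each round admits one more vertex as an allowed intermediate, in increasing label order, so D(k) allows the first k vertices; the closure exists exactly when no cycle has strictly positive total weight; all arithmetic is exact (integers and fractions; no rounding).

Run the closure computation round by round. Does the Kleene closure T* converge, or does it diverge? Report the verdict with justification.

D(0):
  [0, -19, -20, -10]
  [-12, 0, -∞, -13]
  [5, -7, 0, -1]
  [-15, 4, -6, 0]
D(1):
  [0, -19, -20, -10]
  [-12, 0, -32, -13]
  [5, -7, 0, -1]
  [-15, 4, -6, 0]
D(2):
  [0, -19, -20, -10]
  [-12, 0, -32, -13]
  [5, -7, 0, -1]
  [-8, 4, -6, 0]
D(3):
  [0, -19, -20, -10]
  [-12, 0, -32, -13]
  [5, -7, 0, -1]
  [-1, 4, -6, 0]
D(4):
  [0, -6, -16, -10]
  [-12, 0, -19, -13]
  [5, 3, 0, -1]
  [-1, 4, -6, 0]
Key observation: every diagonal entry stays at the unit through all rounds, so no improving cycle exists.
Answer: CONVERGES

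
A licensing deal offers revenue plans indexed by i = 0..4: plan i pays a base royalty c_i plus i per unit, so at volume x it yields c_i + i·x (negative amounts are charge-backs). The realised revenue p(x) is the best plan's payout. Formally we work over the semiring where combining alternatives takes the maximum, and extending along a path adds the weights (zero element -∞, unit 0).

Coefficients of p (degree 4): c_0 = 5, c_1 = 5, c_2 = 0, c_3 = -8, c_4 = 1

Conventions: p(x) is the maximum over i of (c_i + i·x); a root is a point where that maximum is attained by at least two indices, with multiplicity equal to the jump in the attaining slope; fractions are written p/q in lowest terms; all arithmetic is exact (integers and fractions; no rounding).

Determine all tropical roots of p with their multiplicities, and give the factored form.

hull edge (i=0, c=5) to (i=1, c=5): slope 0, span 1
hull edge (i=1, c=5) to (i=4, c=1): slope -4/3, span 3
Factored form: p(x) = 1 ⊗ (x ⊕ 0) ⊗ (x ⊕ 4/3) ⊗ (x ⊕ 4/3) ⊗ (x ⊕ 4/3)
Answer: roots = 0 (mult 1), 4/3 (mult 3)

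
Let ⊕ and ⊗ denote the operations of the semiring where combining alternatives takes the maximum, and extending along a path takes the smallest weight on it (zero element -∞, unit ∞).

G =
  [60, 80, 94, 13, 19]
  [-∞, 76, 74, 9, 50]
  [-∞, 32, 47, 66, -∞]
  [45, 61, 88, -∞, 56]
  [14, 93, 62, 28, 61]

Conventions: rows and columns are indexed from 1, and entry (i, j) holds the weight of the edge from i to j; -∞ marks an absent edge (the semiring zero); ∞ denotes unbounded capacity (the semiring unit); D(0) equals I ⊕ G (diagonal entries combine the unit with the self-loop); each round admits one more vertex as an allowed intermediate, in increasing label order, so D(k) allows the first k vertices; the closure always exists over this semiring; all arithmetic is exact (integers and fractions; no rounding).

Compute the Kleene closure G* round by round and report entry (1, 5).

D(0):
  [∞, 80, 94, 13, 19]
  [-∞, ∞, 74, 9, 50]
  [-∞, 32, ∞, 66, -∞]
  [45, 61, 88, ∞, 56]
  [14, 93, 62, 28, ∞]
D(1):
  [∞, 80, 94, 13, 19]
  [-∞, ∞, 74, 9, 50]
  [-∞, 32, ∞, 66, -∞]
  [45, 61, 88, ∞, 56]
  [14, 93, 62, 28, ∞]
D(2):
  [∞, 80, 94, 13, 50]
  [-∞, ∞, 74, 9, 50]
  [-∞, 32, ∞, 66, 32]
  [45, 61, 88, ∞, 56]
  [14, 93, 74, 28, ∞]
D(3):
  [∞, 80, 94, 66, 50]
  [-∞, ∞, 74, 66, 50]
  [-∞, 32, ∞, 66, 32]
  [45, 61, 88, ∞, 56]
  [14, 93, 74, 66, ∞]
D(4):
  [∞, 80, 94, 66, 56]
  [45, ∞, 74, 66, 56]
  [45, 61, ∞, 66, 56]
  [45, 61, 88, ∞, 56]
  [45, 93, 74, 66, ∞]
D(5):
  [∞, 80, 94, 66, 56]
  [45, ∞, 74, 66, 56]
  [45, 61, ∞, 66, 56]
  [45, 61, 88, ∞, 56]
  [45, 93, 74, 66, ∞]
Answer: G*[1][5] = 56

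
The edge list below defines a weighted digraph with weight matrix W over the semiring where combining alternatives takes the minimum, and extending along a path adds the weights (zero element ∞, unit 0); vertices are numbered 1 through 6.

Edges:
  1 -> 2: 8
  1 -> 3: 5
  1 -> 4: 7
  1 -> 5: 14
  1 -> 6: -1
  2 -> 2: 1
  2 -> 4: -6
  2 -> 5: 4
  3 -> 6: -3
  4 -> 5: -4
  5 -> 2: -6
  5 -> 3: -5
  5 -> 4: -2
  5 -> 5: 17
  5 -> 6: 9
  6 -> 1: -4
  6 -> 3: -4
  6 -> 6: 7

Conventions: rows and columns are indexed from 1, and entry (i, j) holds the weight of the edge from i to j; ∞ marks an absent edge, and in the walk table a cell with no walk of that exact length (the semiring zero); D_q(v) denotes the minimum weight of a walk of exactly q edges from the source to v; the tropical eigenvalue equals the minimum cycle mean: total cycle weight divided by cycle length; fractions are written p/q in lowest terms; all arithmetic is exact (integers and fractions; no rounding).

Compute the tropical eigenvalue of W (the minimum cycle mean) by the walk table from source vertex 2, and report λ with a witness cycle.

q=0: [∞, 0, ∞, ∞, ∞, ∞]
q=1: [∞, 1, ∞, -6, 4, ∞]
q=2: [∞, -2, -1, -5, -10, 13]
q=3: [9, -16, -15, -12, -9, -4]
q=4: [-8, -15, -14, -22, -16, -18]
q=5: [-22, -22, -22, -21, -26, -17]
q=6: [-21, -32, -31, -28, -25, -25]
Optimal cycle mean attained by: cycle 2->4->5->2, total (-6) + (-4) + (-6), length 3.
Answer: λ = -16/3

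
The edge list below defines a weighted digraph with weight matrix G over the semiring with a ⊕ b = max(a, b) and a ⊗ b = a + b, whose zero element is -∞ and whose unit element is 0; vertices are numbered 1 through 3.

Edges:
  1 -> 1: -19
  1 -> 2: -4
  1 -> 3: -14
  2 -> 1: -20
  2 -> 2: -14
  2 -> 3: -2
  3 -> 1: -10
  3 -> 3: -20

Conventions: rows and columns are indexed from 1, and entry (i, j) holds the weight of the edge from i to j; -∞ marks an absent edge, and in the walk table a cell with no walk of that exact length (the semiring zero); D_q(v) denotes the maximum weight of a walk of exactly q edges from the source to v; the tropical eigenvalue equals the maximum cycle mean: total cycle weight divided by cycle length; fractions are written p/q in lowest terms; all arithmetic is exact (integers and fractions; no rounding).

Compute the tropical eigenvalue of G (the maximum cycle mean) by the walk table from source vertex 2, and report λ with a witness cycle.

q=0: [-∞, 0, -∞]
q=1: [-20, -14, -2]
q=2: [-12, -24, -16]
q=3: [-26, -16, -26]
Optimal cycle mean attained by: cycle 1->2->3->1, total (-4) + (-2) + (-10), length 3.
Answer: λ = -16/3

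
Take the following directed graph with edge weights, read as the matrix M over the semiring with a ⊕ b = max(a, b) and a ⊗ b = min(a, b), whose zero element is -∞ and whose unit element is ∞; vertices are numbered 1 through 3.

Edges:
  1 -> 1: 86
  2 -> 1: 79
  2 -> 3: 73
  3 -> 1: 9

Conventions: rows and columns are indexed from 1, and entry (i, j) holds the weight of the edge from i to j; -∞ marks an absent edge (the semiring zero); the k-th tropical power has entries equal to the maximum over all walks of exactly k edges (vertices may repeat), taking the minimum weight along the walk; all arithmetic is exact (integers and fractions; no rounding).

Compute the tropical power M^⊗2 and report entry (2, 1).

M^⊗2:
  [86, -∞, -∞]
  [79, -∞, -∞]
  [9, -∞, -∞]
Key observation: the optimum is the walk 2->1->1, with weight 79 min 86 = 79.
Optimal value attained by: walk 2->1->1.
Answer: (M^⊗2)[2][1] = 79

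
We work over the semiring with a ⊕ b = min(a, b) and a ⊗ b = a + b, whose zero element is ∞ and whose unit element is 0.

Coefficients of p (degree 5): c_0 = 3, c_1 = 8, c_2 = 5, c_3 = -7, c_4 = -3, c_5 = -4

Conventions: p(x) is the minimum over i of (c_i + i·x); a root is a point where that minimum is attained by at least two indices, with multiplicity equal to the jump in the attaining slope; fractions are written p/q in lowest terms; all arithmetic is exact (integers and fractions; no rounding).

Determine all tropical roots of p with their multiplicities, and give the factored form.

hull edge (i=0, c=3) to (i=3, c=-7): slope -10/3, span 3
hull edge (i=3, c=-7) to (i=5, c=-4): slope 3/2, span 2
Factored form: p(x) = -4 ⊗ (x ⊕ (-3/2)) ⊗ (x ⊕ (-3/2)) ⊗ (x ⊕ 10/3) ⊗ (x ⊕ 10/3) ⊗ (x ⊕ 10/3)
Answer: roots = -3/2 (mult 2), 10/3 (mult 3)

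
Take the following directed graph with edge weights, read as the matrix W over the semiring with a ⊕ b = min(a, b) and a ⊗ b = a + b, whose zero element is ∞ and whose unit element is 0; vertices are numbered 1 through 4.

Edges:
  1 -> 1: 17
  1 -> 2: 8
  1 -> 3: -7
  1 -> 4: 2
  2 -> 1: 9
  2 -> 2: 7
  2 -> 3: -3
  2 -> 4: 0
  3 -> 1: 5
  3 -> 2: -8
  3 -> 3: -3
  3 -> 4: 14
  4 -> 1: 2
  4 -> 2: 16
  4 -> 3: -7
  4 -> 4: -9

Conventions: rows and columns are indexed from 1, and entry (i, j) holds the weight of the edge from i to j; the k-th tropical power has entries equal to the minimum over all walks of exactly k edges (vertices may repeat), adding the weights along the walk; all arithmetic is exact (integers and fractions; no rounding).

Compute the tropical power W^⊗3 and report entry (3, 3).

W^⊗2:
  [-2, -15, -10, -7]
  [2, -11, -7, -9]
  [1, -11, -11, -8]
  [-7, -15, -16, -18]
W^⊗3:
  [-6, -18, -18, -16]
  [-7, -15, -16, -18]
  [-6, -19, -15, -17]
  [-16, -24, -25, -27]
Key observation: the optimum is the walk 3->2->4->3, with weight (-8) + 0 + (-7) = -15.
Optimal value attained by: walk 3->2->4->3.
Answer: (W^⊗3)[3][3] = -15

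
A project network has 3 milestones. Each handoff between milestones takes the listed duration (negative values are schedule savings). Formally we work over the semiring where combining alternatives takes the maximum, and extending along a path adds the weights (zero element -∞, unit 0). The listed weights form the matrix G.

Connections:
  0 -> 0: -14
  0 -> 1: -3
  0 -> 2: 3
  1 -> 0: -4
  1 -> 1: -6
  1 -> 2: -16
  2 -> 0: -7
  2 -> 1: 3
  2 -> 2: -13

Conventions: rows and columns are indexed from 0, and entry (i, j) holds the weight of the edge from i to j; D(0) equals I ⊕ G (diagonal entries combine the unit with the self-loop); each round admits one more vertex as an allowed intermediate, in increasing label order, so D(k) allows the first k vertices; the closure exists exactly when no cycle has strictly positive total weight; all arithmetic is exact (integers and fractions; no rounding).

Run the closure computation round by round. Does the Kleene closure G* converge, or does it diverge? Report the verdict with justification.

D(0):
  [0, -3, 3]
  [-4, 0, -16]
  [-7, 3, 0]
D(1):
  [0, -3, 3]
  [-4, 0, -1]
  [-7, 3, 0]
Detection: at round 2, diagonal entry (2, 2) turns strictly positive.
Key observation: the cycle 2->1->0->2 has total weight 3 + (-4) + 3, which is strictly positive.
Answer: DIVERGES — positive cycle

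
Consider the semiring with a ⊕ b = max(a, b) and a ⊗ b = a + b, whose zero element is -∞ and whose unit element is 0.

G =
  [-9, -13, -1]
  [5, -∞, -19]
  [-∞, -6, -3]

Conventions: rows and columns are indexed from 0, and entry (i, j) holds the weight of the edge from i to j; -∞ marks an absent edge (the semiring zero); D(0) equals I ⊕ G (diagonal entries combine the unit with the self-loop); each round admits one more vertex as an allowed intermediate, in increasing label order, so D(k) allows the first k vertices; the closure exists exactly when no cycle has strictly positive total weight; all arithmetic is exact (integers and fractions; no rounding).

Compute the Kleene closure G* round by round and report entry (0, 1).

D(0):
  [0, -13, -1]
  [5, 0, -19]
  [-∞, -6, 0]
D(1):
  [0, -13, -1]
  [5, 0, 4]
  [-∞, -6, 0]
D(2):
  [0, -13, -1]
  [5, 0, 4]
  [-1, -6, 0]
D(3):
  [0, -7, -1]
  [5, 0, 4]
  [-1, -6, 0]
Answer: G*[0][1] = -7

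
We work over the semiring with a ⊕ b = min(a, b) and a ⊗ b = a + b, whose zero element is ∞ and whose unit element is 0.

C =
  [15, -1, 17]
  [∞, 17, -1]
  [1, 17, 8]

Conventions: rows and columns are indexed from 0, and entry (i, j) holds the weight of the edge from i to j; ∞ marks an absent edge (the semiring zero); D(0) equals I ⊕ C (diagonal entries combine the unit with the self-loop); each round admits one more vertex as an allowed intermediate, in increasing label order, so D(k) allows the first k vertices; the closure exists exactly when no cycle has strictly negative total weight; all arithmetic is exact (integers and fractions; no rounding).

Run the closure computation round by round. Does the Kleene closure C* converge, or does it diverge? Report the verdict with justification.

D(0):
  [0, -1, 17]
  [∞, 0, -1]
  [1, 17, 0]
D(1):
  [0, -1, 17]
  [∞, 0, -1]
  [1, 0, 0]
Detection: at round 2, diagonal entry (2, 2) turns strictly negative.
Key observation: the cycle 2->0->1->2 has total weight 1 + (-1) + (-1), which is strictly negative.
Answer: DIVERGES — negative cycle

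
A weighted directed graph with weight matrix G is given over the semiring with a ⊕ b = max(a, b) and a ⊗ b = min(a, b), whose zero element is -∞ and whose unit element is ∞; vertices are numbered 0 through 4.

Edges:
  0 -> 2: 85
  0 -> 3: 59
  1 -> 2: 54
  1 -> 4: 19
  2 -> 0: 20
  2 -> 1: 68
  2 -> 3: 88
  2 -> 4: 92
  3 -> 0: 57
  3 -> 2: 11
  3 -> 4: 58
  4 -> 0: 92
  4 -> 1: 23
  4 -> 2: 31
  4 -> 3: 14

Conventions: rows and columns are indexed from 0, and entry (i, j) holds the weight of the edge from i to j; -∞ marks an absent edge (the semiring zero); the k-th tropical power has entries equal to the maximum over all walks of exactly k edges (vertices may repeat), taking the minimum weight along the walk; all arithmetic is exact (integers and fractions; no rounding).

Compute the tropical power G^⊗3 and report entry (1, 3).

G^⊗2:
  [57, 68, 11, 85, 85]
  [20, 54, 19, 54, 54]
  [92, 23, 54, 20, 58]
  [58, 23, 57, 57, 11]
  [20, 31, 85, 59, 31]
G^⊗3:
  [85, 23, 57, 57, 58]
  [54, 23, 54, 20, 54]
  [58, 54, 85, 59, 54]
  [57, 57, 58, 58, 57]
  [57, 68, 31, 85, 85]
Key observation: the optimum is the walk 1->2->0->3, with weight 54 min 20 min 59 = 20.
Optimal value attained by: walk 1->2->0->3.
Answer: (G^⊗3)[1][3] = 20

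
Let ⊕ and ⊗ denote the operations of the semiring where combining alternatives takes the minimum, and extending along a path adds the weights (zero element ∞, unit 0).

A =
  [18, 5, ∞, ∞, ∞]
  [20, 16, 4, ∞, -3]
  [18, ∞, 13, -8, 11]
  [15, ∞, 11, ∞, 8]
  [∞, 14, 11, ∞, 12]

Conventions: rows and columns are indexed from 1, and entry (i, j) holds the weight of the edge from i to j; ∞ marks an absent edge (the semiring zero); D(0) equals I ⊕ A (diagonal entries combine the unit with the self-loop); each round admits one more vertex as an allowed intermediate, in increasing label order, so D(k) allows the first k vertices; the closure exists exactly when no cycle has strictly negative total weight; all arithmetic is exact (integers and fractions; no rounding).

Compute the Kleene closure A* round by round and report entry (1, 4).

D(0):
  [0, 5, ∞, ∞, ∞]
  [20, 0, 4, ∞, -3]
  [18, ∞, 0, -8, 11]
  [15, ∞, 11, 0, 8]
  [∞, 14, 11, ∞, 0]
D(1):
  [0, 5, ∞, ∞, ∞]
  [20, 0, 4, ∞, -3]
  [18, 23, 0, -8, 11]
  [15, 20, 11, 0, 8]
  [∞, 14, 11, ∞, 0]
D(2):
  [0, 5, 9, ∞, 2]
  [20, 0, 4, ∞, -3]
  [18, 23, 0, -8, 11]
  [15, 20, 11, 0, 8]
  [34, 14, 11, ∞, 0]
D(3):
  [0, 5, 9, 1, 2]
  [20, 0, 4, -4, -3]
  [18, 23, 0, -8, 11]
  [15, 20, 11, 0, 8]
  [29, 14, 11, 3, 0]
D(4):
  [0, 5, 9, 1, 2]
  [11, 0, 4, -4, -3]
  [7, 12, 0, -8, 0]
  [15, 20, 11, 0, 8]
  [18, 14, 11, 3, 0]
D(5):
  [0, 5, 9, 1, 2]
  [11, 0, 4, -4, -3]
  [7, 12, 0, -8, 0]
  [15, 20, 11, 0, 8]
  [18, 14, 11, 3, 0]
Answer: A*[1][4] = 1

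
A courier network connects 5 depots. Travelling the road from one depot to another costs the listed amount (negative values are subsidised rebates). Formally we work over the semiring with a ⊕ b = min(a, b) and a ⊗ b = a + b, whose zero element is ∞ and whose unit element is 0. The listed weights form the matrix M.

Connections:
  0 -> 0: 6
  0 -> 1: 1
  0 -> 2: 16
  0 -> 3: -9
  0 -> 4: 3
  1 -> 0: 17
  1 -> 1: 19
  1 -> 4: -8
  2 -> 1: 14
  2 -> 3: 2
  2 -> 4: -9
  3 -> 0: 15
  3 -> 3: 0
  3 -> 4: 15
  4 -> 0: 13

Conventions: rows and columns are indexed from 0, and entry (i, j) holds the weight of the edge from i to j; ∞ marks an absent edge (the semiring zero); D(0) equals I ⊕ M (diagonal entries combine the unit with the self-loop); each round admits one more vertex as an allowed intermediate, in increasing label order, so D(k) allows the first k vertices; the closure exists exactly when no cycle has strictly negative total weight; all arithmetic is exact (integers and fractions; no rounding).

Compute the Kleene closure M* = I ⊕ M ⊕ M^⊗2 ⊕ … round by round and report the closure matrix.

D(0):
  [0, 1, 16, -9, 3]
  [17, 0, ∞, ∞, -8]
  [∞, 14, 0, 2, -9]
  [15, ∞, ∞, 0, 15]
  [13, ∞, ∞, ∞, 0]
D(1):
  [0, 1, 16, -9, 3]
  [17, 0, 33, 8, -8]
  [∞, 14, 0, 2, -9]
  [15, 16, 31, 0, 15]
  [13, 14, 29, 4, 0]
D(2):
  [0, 1, 16, -9, -7]
  [17, 0, 33, 8, -8]
  [31, 14, 0, 2, -9]
  [15, 16, 31, 0, 8]
  [13, 14, 29, 4, 0]
D(3):
  [0, 1, 16, -9, -7]
  [17, 0, 33, 8, -8]
  [31, 14, 0, 2, -9]
  [15, 16, 31, 0, 8]
  [13, 14, 29, 4, 0]
D(4):
  [0, 1, 16, -9, -7]
  [17, 0, 33, 8, -8]
  [17, 14, 0, 2, -9]
  [15, 16, 31, 0, 8]
  [13, 14, 29, 4, 0]
D(5):
  [0, 1, 16, -9, -7]
  [5, 0, 21, -4, -8]
  [4, 5, 0, -5, -9]
  [15, 16, 31, 0, 8]
  [13, 14, 29, 4, 0]
Answer: M* = [[0, 1, 16, -9, -7], [5, 0, 21, -4, -8], [4, 5, 0, -5, -9], [15, 16, 31, 0, 8], [13, 14, 29, 4, 0]]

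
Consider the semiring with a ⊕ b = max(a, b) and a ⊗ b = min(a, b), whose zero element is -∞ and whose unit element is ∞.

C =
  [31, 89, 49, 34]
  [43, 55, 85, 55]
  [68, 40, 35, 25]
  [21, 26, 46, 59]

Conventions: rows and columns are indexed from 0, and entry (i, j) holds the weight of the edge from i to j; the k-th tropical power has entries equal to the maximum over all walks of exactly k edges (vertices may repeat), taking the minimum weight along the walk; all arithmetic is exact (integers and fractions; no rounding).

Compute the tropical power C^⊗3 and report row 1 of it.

C^⊗2:
  [49, 55, 85, 55]
  [68, 55, 55, 55]
  [40, 68, 49, 40]
  [46, 40, 46, 59]
C^⊗3:
  [68, 55, 55, 55]
  [55, 68, 55, 55]
  [49, 55, 68, 55]
  [46, 46, 46, 59]
Answer: row 1 of C^⊗3 = [55, 68, 55, 55]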